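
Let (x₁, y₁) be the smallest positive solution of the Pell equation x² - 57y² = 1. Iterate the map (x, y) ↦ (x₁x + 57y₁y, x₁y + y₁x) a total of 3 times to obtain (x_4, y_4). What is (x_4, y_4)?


Step 1: Find the fundamental solution (x₁, y₁) of x² - 57y² = 1.
  Expand √57 as a continued fraction. a₀ = ⌊√57⌋ = 7; iterate m_{k+1} = d_k·a_k − m_k, d_{k+1} = (57 − m_{k+1}²)/d_k, a_{k+1} = ⌊(a₀ + m_{k+1})/d_{k+1}⌋ (starting m₀ = 0, d₀ = 1), with convergents p_k = a_k·p_{k-1} + p_{k-2}, q_k = a_k·q_{k-1} + q_{k-2} (p₋₁ = 1, q₋₁ = 0):
  k = 0: a₀ = 7; p₀/q₀ = 7/1; p₀² − 57·q₀² = 49 − 57 = -8.
  k = 1: m = 7, d = 8, a = ⌊(7 + 7)/8⌋ = 1; p/q = (1·7 + 1)/(1·1 + 0) = 8/1; p² − 57·q² = 64 − 57 = 7.
  k = 2: m = 1, d = 7, a = ⌊(7 + 1)/7⌋ = 1; p/q = (1·8 + 7)/(1·1 + 1) = 15/2; p² − 57·q² = 225 − 228 = -3.
  k = 3: m = 6, d = 3, a = ⌊(7 + 6)/3⌋ = 4; p/q = (4·15 + 8)/(4·2 + 1) = 68/9; p² − 57·q² = 4624 − 4617 = 7.
  k = 4: m = 6, d = 7, a = ⌊(7 + 6)/7⌋ = 1; p/q = (1·68 + 15)/(1·9 + 2) = 83/11; p² − 57·q² = 6889 − 6897 = -8.
  k = 5: m = 1, d = 8, a = ⌊(7 + 1)/8⌋ = 1; p/q = (1·83 + 68)/(1·11 + 9) = 151/20; p² − 57·q² = 22801 − 22800 = 1.
  The first convergent with p² − 57·q² = 1 gives the fundamental solution (x₁, y₁) = (151, 20).
Step 2: Apply the recurrence (x_{n+1}, y_{n+1}) = (x₁x_n + 57y₁y_n, x₁y_n + y₁x_n) repeatedly.
  From (x_1, y_1) = (151, 20): x_2 = 151·151 + 57·20·20 = 45601; y_2 = 151·20 + 20·151 = 6040.
  From (x_2, y_2) = (45601, 6040): x_3 = 151·45601 + 57·20·6040 = 13771351; y_3 = 151·6040 + 20·45601 = 1824060.
  From (x_3, y_3) = (13771351, 1824060): x_4 = 151·13771351 + 57·20·1824060 = 4158902401; y_4 = 151·1824060 + 20·13771351 = 550860080.
Step 3: Verify x_4² - 57·y_4² = 17296469181043564801 - 17296469181043564800 = 1 (should be 1). ✓

(x_1, y_1) = (151, 20); (x_4, y_4) = (4158902401, 550860080).


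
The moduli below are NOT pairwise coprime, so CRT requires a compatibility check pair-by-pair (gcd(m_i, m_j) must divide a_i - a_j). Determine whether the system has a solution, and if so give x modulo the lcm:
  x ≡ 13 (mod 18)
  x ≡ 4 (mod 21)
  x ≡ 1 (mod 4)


Moduli 18, 21, 4 are not pairwise coprime, so CRT works modulo lcm(m_i) when all pairwise compatibility conditions hold.
Pairwise compatibility: gcd(m_i, m_j) must divide a_i - a_j for every pair.
Merge one congruence at a time:
  Start: x ≡ 13 (mod 18).
  Combine with x ≡ 4 (mod 21): gcd(18, 21) = 3; 4 - 13 = -9, which IS divisible by 3, so compatible.
    Write x = 13 + 18·t and substitute into x ≡ 4 (mod 21): 18·t ≡ 4 − 13 = -9 (mod 21).
    Divide the congruence (and modulus) by g = 3: 6·t ≡ -3 (mod 7).
    Reduce coefficients mod 7: 6·t ≡ 4 (mod 7).
    The inverse of 6 mod 7 is 6 (since 6·6 = 36 = 5·7 + 1), so t ≡ 6·4 = 24 ≡ 3 (mod 7).
    Then x = 13 + 18·3 = 67, valid modulo lcm(18, 21) = 126: x ≡ 67 (mod 126).
  Combine with x ≡ 1 (mod 4): gcd(126, 4) = 2; 1 - 67 = -66, which IS divisible by 2, so compatible.
    Write x = 67 + 126·t and substitute into x ≡ 1 (mod 4): 126·t ≡ 1 − 67 = -66 (mod 4).
    Divide the congruence (and modulus) by g = 2: 63·t ≡ -33 (mod 2).
    Reduce coefficients mod 2: 1·t ≡ 1 (mod 2).
    So t ≡ 1 (mod 2).
    Then x = 67 + 126·1 = 193, valid modulo lcm(126, 4) = 252: x ≡ 193 (mod 252).
Verify: 193 mod 18 = 13, 193 mod 21 = 4, 193 mod 4 = 1.

x ≡ 193 (mod 252).


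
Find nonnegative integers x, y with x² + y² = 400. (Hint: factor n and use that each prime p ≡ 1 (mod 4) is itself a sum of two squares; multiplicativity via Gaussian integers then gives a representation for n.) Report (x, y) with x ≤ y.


Step 1: Factor n = 400 = 2^4 · 5^2.
Step 2: Check the mod-4 condition on each prime factor: 2 = 2 (special); 5 ≡ 1 (mod 4), exponent 2.
All primes ≡ 3 (mod 4) appear to even exponent (or don't appear), so by the two-squares theorem n IS expressible as a sum of two squares.
Step 3: Build a representation. Group n = k² · m with k = 4 and m = 5 · 5 = 25 (a product of primes ≡ 1 (mod 4)); a representation of m scales to one of n via (k·x)² + (k·y)² = k²(x² + y²). Each prime p ≡ 1 (mod 4) is itself a sum of two squares; find a² by testing p − a² for a perfect square:
  5: 5 − 1² = 4 = 2² ⇒ 5 = 1² + 2².
  Combine using the Brahmagupta–Fibonacci identity (a² + b²)(c² + d²) = (ac − bd)² + (ad + bc)² = (ac + bd)² + (ad − bc)²:
  5 · 5 = 25: from (1² + 2²)(1² + 2²), take (1·1 − 2·2, 1·2 + 2·1) = (1 − 4, 2 + 2) = (-3, 4); dropping signs (only squares matter) gives (3, 4); check 3² + 4² = 9 + 16 = 25 ✓.
  Scale by k = 4: (4·3, 4·4) = (12, 16).
Step 4: Order so x ≤ y and verify: 12² + 16² = 144 + 256 = 400 = n. ✓

n = 400 = 12² + 16² (one valid representation with x ≤ y).


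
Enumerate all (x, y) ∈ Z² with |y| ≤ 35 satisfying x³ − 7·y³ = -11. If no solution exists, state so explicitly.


The equation is x³ - 7y³ = -11. For fixed y, x³ = 7·y³ − 11, so a solution requires the RHS to be a perfect cube.
Strategy: iterate y from -35 to 35, compute RHS = 7·y³ − 11, and check whether it is a (positive or negative) perfect cube.
Check small values of y:
  y = 0: RHS = -11 is not a perfect cube.
  y = 1: RHS = -4 is not a perfect cube.
  y = -1: RHS = -18 is not a perfect cube.
  y = 2: RHS = 45 is not a perfect cube.
  y = -2: RHS = -67 is not a perfect cube.
  y = 3: RHS = 178 is not a perfect cube.
  y = -3: RHS = -200 is not a perfect cube.
Continuing the search up to |y| = 35 finds no solutions either.
No (x, y) in the scanned range satisfies the equation.

No integer solutions with |y| ≤ 35.


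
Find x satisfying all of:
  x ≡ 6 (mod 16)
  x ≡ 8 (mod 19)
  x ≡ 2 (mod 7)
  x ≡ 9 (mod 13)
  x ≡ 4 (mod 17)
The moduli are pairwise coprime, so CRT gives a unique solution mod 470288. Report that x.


Product of moduli M = 16 · 19 · 7 · 13 · 17 = 470288.
Merge one congruence at a time:
  Start: x ≡ 6 (mod 16).
  Combine with x ≡ 8 (mod 19); new modulus lcm = 304.
    Write x = 6 + 16·t and substitute into x ≡ 8 (mod 19): 16·t ≡ 8 − 6 = 2 (mod 19).
    The inverse of 16 mod 19 is 6 (since 16·6 = 96 = 5·19 + 1), so t ≡ 6·2 = 12 ≡ 12 (mod 19).
    Then x = 6 + 16·12 = 198, valid modulo lcm(16, 19) = 304: x ≡ 198 (mod 304).
  Combine with x ≡ 2 (mod 7); new modulus lcm = 2128.
    Write x = 198 + 304·t and substitute into x ≡ 2 (mod 7): 304·t ≡ 2 − 198 = -196 (mod 7).
    Reduce coefficients mod 7: 3·t ≡ 0 (mod 7).
    The inverse of 3 mod 7 is 5 (since 3·5 = 15 = 2·7 + 1), so t ≡ 5·0 = 0 ≡ 0 (mod 7).
    Then x = 198 + 304·0 = 198, valid modulo lcm(304, 7) = 2128: x ≡ 198 (mod 2128).
  Combine with x ≡ 9 (mod 13); new modulus lcm = 27664.
    Write x = 198 + 2128·t and substitute into x ≡ 9 (mod 13): 2128·t ≡ 9 − 198 = -189 (mod 13).
    Reduce coefficients mod 13: 9·t ≡ 6 (mod 13).
    The inverse of 9 mod 13 is 3 (since 9·3 = 27 = 2·13 + 1), so t ≡ 3·6 = 18 ≡ 5 (mod 13).
    Then x = 198 + 2128·5 = 10838, valid modulo lcm(2128, 13) = 27664: x ≡ 10838 (mod 27664).
  Combine with x ≡ 4 (mod 17); new modulus lcm = 470288.
    Write x = 10838 + 27664·t and substitute into x ≡ 4 (mod 17): 27664·t ≡ 4 − 10838 = -10834 (mod 17).
    Reduce coefficients mod 17: 5·t ≡ 12 (mod 17).
    The inverse of 5 mod 17 is 7 (since 5·7 = 35 = 2·17 + 1), so t ≡ 7·12 = 84 ≡ 16 (mod 17).
    Then x = 10838 + 27664·16 = 453462, valid modulo lcm(27664, 17) = 470288: x ≡ 453462 (mod 470288).
Verify against each original: 453462 mod 16 = 6, 453462 mod 19 = 8, 453462 mod 7 = 2, 453462 mod 13 = 9, 453462 mod 17 = 4.

x ≡ 453462 (mod 470288).


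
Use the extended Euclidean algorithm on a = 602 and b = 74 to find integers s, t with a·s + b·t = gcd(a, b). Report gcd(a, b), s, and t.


Euclidean algorithm on (602, 74) — divide until remainder is 0:
  602 = 8 · 74 + 10
  74 = 7 · 10 + 4
  10 = 2 · 4 + 2
  4 = 2 · 2 + 0
gcd(602, 74) = 2.
Track Bezout coefficients alongside the remainders: start with r₀ = 602 = a·1 + b·0 (s = 1, t = 0) and r₁ = 74 = a·0 + b·1 (s = 0, t = 1); each new remainder r_{k+1} = r_{k-1} − q_k·r_k inherits s_{k+1} = s_{k-1} − q_k·s_k, t_{k+1} = t_{k-1} − q_k·t_k, so r_k = a·s_k + b·t_k at every step:
  q = 8: r = 10, s = 1 − 8·0 = 1, t = 0 − 8·1 = -8  (check: 602·1 + 74·(-8) = 10)
  q = 7: r = 4, s = 0 − 7·1 = -7, t = 1 − 7·(-8) = 57  (check: 602·(-7) + 74·57 = 4)
  q = 2: r = 2, s = 1 − 2·(-7) = 15, t = -8 − 2·57 = -122  (check: 602·15 + 74·(-122) = 2)
The row with r = 2 (the gcd) gives the Bezout coefficients s = 15, t = -122.
Result: 602 · (15) + 74 · (-122) = 2.

gcd(602, 74) = 2; s = 15, t = -122 (check: 602·15 + 74·(-122) = 2).


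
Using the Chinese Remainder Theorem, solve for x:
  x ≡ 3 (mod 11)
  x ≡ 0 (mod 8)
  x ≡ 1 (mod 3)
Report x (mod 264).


Moduli 11, 8, 3 are pairwise coprime; by CRT there is a unique solution modulo M = 11 · 8 · 3 = 264.
Solve pairwise, accumulating the modulus:
  Start with x ≡ 3 (mod 11).
  Combine with x ≡ 0 (mod 8): since gcd(11, 8) = 1, we get a unique residue mod 88.
    Write x = 3 + 11·t and substitute into x ≡ 0 (mod 8): 11·t ≡ 0 − 3 = -3 (mod 8).
    Reduce coefficients mod 8: 3·t ≡ 5 (mod 8).
    The inverse of 3 mod 8 is 3 (since 3·3 = 9 = 1·8 + 1), so t ≡ 3·5 = 15 ≡ 7 (mod 8).
    Then x = 3 + 11·7 = 80, valid modulo lcm(11, 8) = 88: x ≡ 80 (mod 88).
  Combine with x ≡ 1 (mod 3): since gcd(88, 3) = 1, we get a unique residue mod 264.
    Write x = 80 + 88·t and substitute into x ≡ 1 (mod 3): 88·t ≡ 1 − 80 = -79 (mod 3).
    Reduce coefficients mod 3: 1·t ≡ 2 (mod 3).
    So t ≡ 2 (mod 3).
    Then x = 80 + 88·2 = 256, valid modulo lcm(88, 3) = 264: x ≡ 256 (mod 264).
Verify: 256 mod 11 = 3 ✓, 256 mod 8 = 0 ✓, 256 mod 3 = 1 ✓.

x ≡ 256 (mod 264).


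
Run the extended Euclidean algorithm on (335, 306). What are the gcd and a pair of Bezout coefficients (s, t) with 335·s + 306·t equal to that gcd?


Euclidean algorithm on (335, 306) — divide until remainder is 0:
  335 = 1 · 306 + 29
  306 = 10 · 29 + 16
  29 = 1 · 16 + 13
  16 = 1 · 13 + 3
  13 = 4 · 3 + 1
  3 = 3 · 1 + 0
gcd(335, 306) = 1.
Track Bezout coefficients alongside the remainders: start with r₀ = 335 = a·1 + b·0 (s = 1, t = 0) and r₁ = 306 = a·0 + b·1 (s = 0, t = 1); each new remainder r_{k+1} = r_{k-1} − q_k·r_k inherits s_{k+1} = s_{k-1} − q_k·s_k, t_{k+1} = t_{k-1} − q_k·t_k, so r_k = a·s_k + b·t_k at every step:
  q = 1: r = 29, s = 1 − 1·0 = 1, t = 0 − 1·1 = -1  (check: 335·1 + 306·(-1) = 29)
  q = 10: r = 16, s = 0 − 10·1 = -10, t = 1 − 10·(-1) = 11  (check: 335·(-10) + 306·11 = 16)
  q = 1: r = 13, s = 1 − 1·(-10) = 11, t = -1 − 1·11 = -12  (check: 335·11 + 306·(-12) = 13)
  q = 1: r = 3, s = -10 − 1·11 = -21, t = 11 − 1·(-12) = 23  (check: 335·(-21) + 306·23 = 3)
  q = 4: r = 1, s = 11 − 4·(-21) = 95, t = -12 − 4·23 = -104  (check: 335·95 + 306·(-104) = 1)
The row with r = 1 (the gcd) gives the Bezout coefficients s = 95, t = -104.
Result: 335 · (95) + 306 · (-104) = 1.

gcd(335, 306) = 1; s = 95, t = -104 (check: 335·95 + 306·(-104) = 1).


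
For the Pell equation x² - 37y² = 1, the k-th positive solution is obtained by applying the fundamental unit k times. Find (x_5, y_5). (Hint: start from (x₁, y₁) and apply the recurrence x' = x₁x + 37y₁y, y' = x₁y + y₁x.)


Step 1: Find the fundamental solution (x₁, y₁) of x² - 37y² = 1.
  Expand √37 as a continued fraction. a₀ = ⌊√37⌋ = 6; iterate m_{k+1} = d_k·a_k − m_k, d_{k+1} = (37 − m_{k+1}²)/d_k, a_{k+1} = ⌊(a₀ + m_{k+1})/d_{k+1}⌋ (starting m₀ = 0, d₀ = 1), with convergents p_k = a_k·p_{k-1} + p_{k-2}, q_k = a_k·q_{k-1} + q_{k-2} (p₋₁ = 1, q₋₁ = 0):
  k = 0: a₀ = 6; p₀/q₀ = 6/1; p₀² − 37·q₀² = 36 − 37 = -1.
  k = 1: m = 6, d = 1, a = ⌊(6 + 6)/1⌋ = 12; p/q = (12·6 + 1)/(12·1 + 0) = 73/12; p² − 37·q² = 5329 − 5328 = 1.
  The first convergent with p² − 37·q² = 1 gives the fundamental solution (x₁, y₁) = (73, 12).
Step 2: Apply the recurrence (x_{n+1}, y_{n+1}) = (x₁x_n + 37y₁y_n, x₁y_n + y₁x_n) repeatedly.
  From (x_1, y_1) = (73, 12): x_2 = 73·73 + 37·12·12 = 10657; y_2 = 73·12 + 12·73 = 1752.
  From (x_2, y_2) = (10657, 1752): x_3 = 73·10657 + 37·12·1752 = 1555849; y_3 = 73·1752 + 12·10657 = 255780.
  From (x_3, y_3) = (1555849, 255780): x_4 = 73·1555849 + 37·12·255780 = 227143297; y_4 = 73·255780 + 12·1555849 = 37342128.
  From (x_4, y_4) = (227143297, 37342128): x_5 = 73·227143297 + 37·12·37342128 = 33161365513; y_5 = 73·37342128 + 12·227143297 = 5451694908.
Step 3: Verify x_5² - 37·y_5² = 1099676162686785753169 - 1099676162686785753168 = 1 (should be 1). ✓

(x_1, y_1) = (73, 12); (x_5, y_5) = (33161365513, 5451694908).


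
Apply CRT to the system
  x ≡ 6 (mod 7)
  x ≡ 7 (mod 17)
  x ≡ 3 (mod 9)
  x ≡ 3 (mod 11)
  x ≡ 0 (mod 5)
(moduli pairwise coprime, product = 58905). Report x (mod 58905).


Product of moduli M = 7 · 17 · 9 · 11 · 5 = 58905.
Merge one congruence at a time:
  Start: x ≡ 6 (mod 7).
  Combine with x ≡ 7 (mod 17); new modulus lcm = 119.
    Write x = 6 + 7·t and substitute into x ≡ 7 (mod 17): 7·t ≡ 7 − 6 = 1 (mod 17).
    The inverse of 7 mod 17 is 5 (since 7·5 = 35 = 2·17 + 1), so t ≡ 5·1 = 5 ≡ 5 (mod 17).
    Then x = 6 + 7·5 = 41, valid modulo lcm(7, 17) = 119: x ≡ 41 (mod 119).
  Combine with x ≡ 3 (mod 9); new modulus lcm = 1071.
    Write x = 41 + 119·t and substitute into x ≡ 3 (mod 9): 119·t ≡ 3 − 41 = -38 (mod 9).
    Reduce coefficients mod 9: 2·t ≡ 7 (mod 9).
    The inverse of 2 mod 9 is 5 (since 2·5 = 10 = 1·9 + 1), so t ≡ 5·7 = 35 ≡ 8 (mod 9).
    Then x = 41 + 119·8 = 993, valid modulo lcm(119, 9) = 1071: x ≡ 993 (mod 1071).
  Combine with x ≡ 3 (mod 11); new modulus lcm = 11781.
    Write x = 993 + 1071·t and substitute into x ≡ 3 (mod 11): 1071·t ≡ 3 − 993 = -990 (mod 11).
    Reduce coefficients mod 11: 4·t ≡ 0 (mod 11).
    The inverse of 4 mod 11 is 3 (since 4·3 = 12 = 1·11 + 1), so t ≡ 3·0 = 0 ≡ 0 (mod 11).
    Then x = 993 + 1071·0 = 993, valid modulo lcm(1071, 11) = 11781: x ≡ 993 (mod 11781).
  Combine with x ≡ 0 (mod 5); new modulus lcm = 58905.
    Write x = 993 + 11781·t and substitute into x ≡ 0 (mod 5): 11781·t ≡ 0 − 993 = -993 (mod 5).
    Reduce coefficients mod 5: 1·t ≡ 2 (mod 5).
    So t ≡ 2 (mod 5).
    Then x = 993 + 11781·2 = 24555, valid modulo lcm(11781, 5) = 58905: x ≡ 24555 (mod 58905).
Verify against each original: 24555 mod 7 = 6, 24555 mod 17 = 7, 24555 mod 9 = 3, 24555 mod 11 = 3, 24555 mod 5 = 0.

x ≡ 24555 (mod 58905).


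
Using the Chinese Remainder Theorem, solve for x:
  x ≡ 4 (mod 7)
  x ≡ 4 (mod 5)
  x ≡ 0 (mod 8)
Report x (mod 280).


Moduli 7, 5, 8 are pairwise coprime; by CRT there is a unique solution modulo M = 7 · 5 · 8 = 280.
Solve pairwise, accumulating the modulus:
  Start with x ≡ 4 (mod 7).
  Combine with x ≡ 4 (mod 5): since gcd(7, 5) = 1, we get a unique residue mod 35.
    Write x = 4 + 7·t and substitute into x ≡ 4 (mod 5): 7·t ≡ 4 − 4 = 0 (mod 5).
    Reduce coefficients mod 5: 2·t ≡ 0 (mod 5).
    The inverse of 2 mod 5 is 3 (since 2·3 = 6 = 1·5 + 1), so t ≡ 3·0 = 0 ≡ 0 (mod 5).
    Then x = 4 + 7·0 = 4, valid modulo lcm(7, 5) = 35: x ≡ 4 (mod 35).
  Combine with x ≡ 0 (mod 8): since gcd(35, 8) = 1, we get a unique residue mod 280.
    Write x = 4 + 35·t and substitute into x ≡ 0 (mod 8): 35·t ≡ 0 − 4 = -4 (mod 8).
    Reduce coefficients mod 8: 3·t ≡ 4 (mod 8).
    The inverse of 3 mod 8 is 3 (since 3·3 = 9 = 1·8 + 1), so t ≡ 3·4 = 12 ≡ 4 (mod 8).
    Then x = 4 + 35·4 = 144, valid modulo lcm(35, 8) = 280: x ≡ 144 (mod 280).
Verify: 144 mod 7 = 4 ✓, 144 mod 5 = 4 ✓, 144 mod 8 = 0 ✓.

x ≡ 144 (mod 280).


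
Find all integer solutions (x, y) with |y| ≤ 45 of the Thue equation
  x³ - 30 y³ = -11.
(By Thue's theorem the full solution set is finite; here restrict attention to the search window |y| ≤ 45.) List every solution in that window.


The equation is x³ - 30y³ = -11. For fixed y, x³ = 30·y³ − 11, so a solution requires the RHS to be a perfect cube.
Strategy: iterate y from -45 to 45, compute RHS = 30·y³ − 11, and check whether it is a (positive or negative) perfect cube.
Check small values of y:
  y = 0: RHS = -11 is not a perfect cube.
  y = 1: RHS = 19 is not a perfect cube.
  y = -1: RHS = -41 is not a perfect cube.
  y = 2: RHS = 229 is not a perfect cube.
  y = -2: RHS = -251 is not a perfect cube.
  y = 3: RHS = 799 is not a perfect cube.
  y = -3: RHS = -821 is not a perfect cube.
Continuing the search up to |y| = 45 finds no solutions either.
No (x, y) in the scanned range satisfies the equation.

No integer solutions with |y| ≤ 45.


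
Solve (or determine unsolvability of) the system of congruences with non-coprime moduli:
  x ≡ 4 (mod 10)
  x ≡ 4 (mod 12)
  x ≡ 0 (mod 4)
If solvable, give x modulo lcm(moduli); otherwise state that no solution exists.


Moduli 10, 12, 4 are not pairwise coprime, so CRT works modulo lcm(m_i) when all pairwise compatibility conditions hold.
Pairwise compatibility: gcd(m_i, m_j) must divide a_i - a_j for every pair.
Merge one congruence at a time:
  Start: x ≡ 4 (mod 10).
  Combine with x ≡ 4 (mod 12): gcd(10, 12) = 2; 4 - 4 = 0, which IS divisible by 2, so compatible.
    Write x = 4 + 10·t and substitute into x ≡ 4 (mod 12): 10·t ≡ 4 − 4 = 0 (mod 12).
    Divide the congruence (and modulus) by g = 2: 5·t ≡ 0 (mod 6).
    The inverse of 5 mod 6 is 5 (since 5·5 = 25 = 4·6 + 1), so t ≡ 5·0 = 0 ≡ 0 (mod 6).
    Then x = 4 + 10·0 = 4, valid modulo lcm(10, 12) = 60: x ≡ 4 (mod 60).
  Combine with x ≡ 0 (mod 4): gcd(60, 4) = 4; 0 - 4 = -4, which IS divisible by 4, so compatible.
    Write x = 4 + 60·t and substitute into x ≡ 0 (mod 4): 60·t ≡ 0 − 4 = -4 (mod 4).
    Divide the congruence (and modulus) by g = 4: 15·t ≡ -1 (mod 1).
    Modulo 1 every t works; take t = 0.
    Then x = 4 + 60·0 = 4, valid modulo lcm(60, 4) = 60: x ≡ 4 (mod 60).
Verify: 4 mod 10 = 4, 4 mod 12 = 4, 4 mod 4 = 0.

x ≡ 4 (mod 60).


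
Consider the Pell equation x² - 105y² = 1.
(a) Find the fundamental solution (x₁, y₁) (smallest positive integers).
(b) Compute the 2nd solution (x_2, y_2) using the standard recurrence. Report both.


Step 1: Find the fundamental solution (x₁, y₁) of x² - 105y² = 1.
  Expand √105 as a continued fraction. a₀ = ⌊√105⌋ = 10; iterate m_{k+1} = d_k·a_k − m_k, d_{k+1} = (105 − m_{k+1}²)/d_k, a_{k+1} = ⌊(a₀ + m_{k+1})/d_{k+1}⌋ (starting m₀ = 0, d₀ = 1), with convergents p_k = a_k·p_{k-1} + p_{k-2}, q_k = a_k·q_{k-1} + q_{k-2} (p₋₁ = 1, q₋₁ = 0):
  k = 0: a₀ = 10; p₀/q₀ = 10/1; p₀² − 105·q₀² = 100 − 105 = -5.
  k = 1: m = 10, d = 5, a = ⌊(10 + 10)/5⌋ = 4; p/q = (4·10 + 1)/(4·1 + 0) = 41/4; p² − 105·q² = 1681 − 1680 = 1.
  The first convergent with p² − 105·q² = 1 gives the fundamental solution (x₁, y₁) = (41, 4).
Step 2: Apply the recurrence (x_{n+1}, y_{n+1}) = (x₁x_n + 105y₁y_n, x₁y_n + y₁x_n) repeatedly.
  From (x_1, y_1) = (41, 4): x_2 = 41·41 + 105·4·4 = 3361; y_2 = 41·4 + 4·41 = 328.
Step 3: Verify x_2² - 105·y_2² = 11296321 - 11296320 = 1 (should be 1). ✓

(x_1, y_1) = (41, 4); (x_2, y_2) = (3361, 328).


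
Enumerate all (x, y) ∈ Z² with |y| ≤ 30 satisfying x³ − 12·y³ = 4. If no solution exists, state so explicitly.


The equation is x³ - 12y³ = 4. For fixed y, x³ = 12·y³ + 4, so a solution requires the RHS to be a perfect cube.
Strategy: iterate y from -30 to 30, compute RHS = 12·y³ + 4, and check whether it is a (positive or negative) perfect cube.
Check small values of y:
  y = 0: RHS = 4 is not a perfect cube.
  y = 1: RHS = 16 is not a perfect cube.
  y = -1: RHS = -8 = (-2)³ ⇒ x = -2 works.
  y = 2: RHS = 100 is not a perfect cube.
  y = -2: RHS = -92 is not a perfect cube.
  y = 3: RHS = 328 is not a perfect cube.
  y = -3: RHS = -320 is not a perfect cube.
Continuing the search up to |y| = 30 finds no further solutions beyond those listed.
Collected solutions: (-2, -1).

Solutions (with |y| ≤ 30): (-2, -1).


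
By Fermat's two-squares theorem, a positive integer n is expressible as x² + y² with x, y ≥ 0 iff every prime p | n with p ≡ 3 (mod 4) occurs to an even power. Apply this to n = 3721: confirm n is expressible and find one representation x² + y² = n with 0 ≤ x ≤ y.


Step 1: Factor n = 3721 = 61^2.
Step 2: Check the mod-4 condition on each prime factor: 61 ≡ 1 (mod 4), exponent 2.
All primes ≡ 3 (mod 4) appear to even exponent (or don't appear), so by the two-squares theorem n IS expressible as a sum of two squares.
Step 3: Build a representation. Here n = 61 · 61 is a product of primes ≡ 1 (mod 4). Each prime p ≡ 1 (mod 4) is itself a sum of two squares; find a² by testing p − a² for a perfect square:
  61: 61 − 1² = 60, 61 − 2² = 57, 61 − 3² = 52, 61 − 4² = 45, 61 − 5² = 36 = 6² ⇒ 61 = 5² + 6².
  Combine using the Brahmagupta–Fibonacci identity (a² + b²)(c² + d²) = (ac − bd)² + (ad + bc)² = (ac + bd)² + (ad − bc)²:
  61 · 61 = 3721: from (5² + 6²)(5² + 6²), take (5·5 − 6·6, 5·6 + 6·5) = (25 − 36, 30 + 30) = (-11, 60); dropping signs (only squares matter) gives (11, 60); check 11² + 60² = 121 + 3600 = 3721 ✓.
Step 4: Order so x ≤ y and verify: 11² + 60² = 121 + 3600 = 3721 = n. ✓

n = 3721 = 11² + 60² (one valid representation with x ≤ y).


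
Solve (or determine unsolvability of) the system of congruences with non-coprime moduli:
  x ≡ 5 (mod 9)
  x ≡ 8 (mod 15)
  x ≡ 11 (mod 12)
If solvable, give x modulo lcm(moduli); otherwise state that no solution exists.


Moduli 9, 15, 12 are not pairwise coprime, so CRT works modulo lcm(m_i) when all pairwise compatibility conditions hold.
Pairwise compatibility: gcd(m_i, m_j) must divide a_i - a_j for every pair.
Merge one congruence at a time:
  Start: x ≡ 5 (mod 9).
  Combine with x ≡ 8 (mod 15): gcd(9, 15) = 3; 8 - 5 = 3, which IS divisible by 3, so compatible.
    Write x = 5 + 9·t and substitute into x ≡ 8 (mod 15): 9·t ≡ 8 − 5 = 3 (mod 15).
    Divide the congruence (and modulus) by g = 3: 3·t ≡ 1 (mod 5).
    The inverse of 3 mod 5 is 2 (since 3·2 = 6 = 1·5 + 1), so t ≡ 2·1 = 2 ≡ 2 (mod 5).
    Then x = 5 + 9·2 = 23, valid modulo lcm(9, 15) = 45: x ≡ 23 (mod 45).
  Combine with x ≡ 11 (mod 12): gcd(45, 12) = 3; 11 - 23 = -12, which IS divisible by 3, so compatible.
    Write x = 23 + 45·t and substitute into x ≡ 11 (mod 12): 45·t ≡ 11 − 23 = -12 (mod 12).
    Divide the congruence (and modulus) by g = 3: 15·t ≡ -4 (mod 4).
    Reduce coefficients mod 4: 3·t ≡ 0 (mod 4).
    The inverse of 3 mod 4 is 3 (since 3·3 = 9 = 2·4 + 1), so t ≡ 3·0 = 0 ≡ 0 (mod 4).
    Then x = 23 + 45·0 = 23, valid modulo lcm(45, 12) = 180: x ≡ 23 (mod 180).
Verify: 23 mod 9 = 5, 23 mod 15 = 8, 23 mod 12 = 11.

x ≡ 23 (mod 180).


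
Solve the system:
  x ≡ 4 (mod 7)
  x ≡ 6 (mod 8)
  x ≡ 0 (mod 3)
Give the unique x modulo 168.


Moduli 7, 8, 3 are pairwise coprime; by CRT there is a unique solution modulo M = 7 · 8 · 3 = 168.
Solve pairwise, accumulating the modulus:
  Start with x ≡ 4 (mod 7).
  Combine with x ≡ 6 (mod 8): since gcd(7, 8) = 1, we get a unique residue mod 56.
    Write x = 4 + 7·t and substitute into x ≡ 6 (mod 8): 7·t ≡ 6 − 4 = 2 (mod 8).
    The inverse of 7 mod 8 is 7 (since 7·7 = 49 = 6·8 + 1), so t ≡ 7·2 = 14 ≡ 6 (mod 8).
    Then x = 4 + 7·6 = 46, valid modulo lcm(7, 8) = 56: x ≡ 46 (mod 56).
  Combine with x ≡ 0 (mod 3): since gcd(56, 3) = 1, we get a unique residue mod 168.
    Write x = 46 + 56·t and substitute into x ≡ 0 (mod 3): 56·t ≡ 0 − 46 = -46 (mod 3).
    Reduce coefficients mod 3: 2·t ≡ 2 (mod 3).
    The inverse of 2 mod 3 is 2 (since 2·2 = 4 = 1·3 + 1), so t ≡ 2·2 = 4 ≡ 1 (mod 3).
    Then x = 46 + 56·1 = 102, valid modulo lcm(56, 3) = 168: x ≡ 102 (mod 168).
Verify: 102 mod 7 = 4 ✓, 102 mod 8 = 6 ✓, 102 mod 3 = 0 ✓.

x ≡ 102 (mod 168).


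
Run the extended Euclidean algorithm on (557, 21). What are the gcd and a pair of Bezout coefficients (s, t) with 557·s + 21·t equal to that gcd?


Euclidean algorithm on (557, 21) — divide until remainder is 0:
  557 = 26 · 21 + 11
  21 = 1 · 11 + 10
  11 = 1 · 10 + 1
  10 = 10 · 1 + 0
gcd(557, 21) = 1.
Track Bezout coefficients alongside the remainders: start with r₀ = 557 = a·1 + b·0 (s = 1, t = 0) and r₁ = 21 = a·0 + b·1 (s = 0, t = 1); each new remainder r_{k+1} = r_{k-1} − q_k·r_k inherits s_{k+1} = s_{k-1} − q_k·s_k, t_{k+1} = t_{k-1} − q_k·t_k, so r_k = a·s_k + b·t_k at every step:
  q = 26: r = 11, s = 1 − 26·0 = 1, t = 0 − 26·1 = -26  (check: 557·1 + 21·(-26) = 11)
  q = 1: r = 10, s = 0 − 1·1 = -1, t = 1 − 1·(-26) = 27  (check: 557·(-1) + 21·27 = 10)
  q = 1: r = 1, s = 1 − 1·(-1) = 2, t = -26 − 1·27 = -53  (check: 557·2 + 21·(-53) = 1)
The row with r = 1 (the gcd) gives the Bezout coefficients s = 2, t = -53.
Result: 557 · (2) + 21 · (-53) = 1.

gcd(557, 21) = 1; s = 2, t = -53 (check: 557·2 + 21·(-53) = 1).


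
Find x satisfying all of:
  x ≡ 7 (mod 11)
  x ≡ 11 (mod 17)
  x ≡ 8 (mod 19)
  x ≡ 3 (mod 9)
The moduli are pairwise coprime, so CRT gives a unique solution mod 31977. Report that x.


Product of moduli M = 11 · 17 · 19 · 9 = 31977.
Merge one congruence at a time:
  Start: x ≡ 7 (mod 11).
  Combine with x ≡ 11 (mod 17); new modulus lcm = 187.
    Write x = 7 + 11·t and substitute into x ≡ 11 (mod 17): 11·t ≡ 11 − 7 = 4 (mod 17).
    The inverse of 11 mod 17 is 14 (since 11·14 = 154 = 9·17 + 1), so t ≡ 14·4 = 56 ≡ 5 (mod 17).
    Then x = 7 + 11·5 = 62, valid modulo lcm(11, 17) = 187: x ≡ 62 (mod 187).
  Combine with x ≡ 8 (mod 19); new modulus lcm = 3553.
    Write x = 62 + 187·t and substitute into x ≡ 8 (mod 19): 187·t ≡ 8 − 62 = -54 (mod 19).
    Reduce coefficients mod 19: 16·t ≡ 3 (mod 19).
    The inverse of 16 mod 19 is 6 (since 16·6 = 96 = 5·19 + 1), so t ≡ 6·3 = 18 ≡ 18 (mod 19).
    Then x = 62 + 187·18 = 3428, valid modulo lcm(187, 19) = 3553: x ≡ 3428 (mod 3553).
  Combine with x ≡ 3 (mod 9); new modulus lcm = 31977.
    Write x = 3428 + 3553·t and substitute into x ≡ 3 (mod 9): 3553·t ≡ 3 − 3428 = -3425 (mod 9).
    Reduce coefficients mod 9: 7·t ≡ 4 (mod 9).
    The inverse of 7 mod 9 is 4 (since 7·4 = 28 = 3·9 + 1), so t ≡ 4·4 = 16 ≡ 7 (mod 9).
    Then x = 3428 + 3553·7 = 28299, valid modulo lcm(3553, 9) = 31977: x ≡ 28299 (mod 31977).
Verify against each original: 28299 mod 11 = 7, 28299 mod 17 = 11, 28299 mod 19 = 8, 28299 mod 9 = 3.

x ≡ 28299 (mod 31977).


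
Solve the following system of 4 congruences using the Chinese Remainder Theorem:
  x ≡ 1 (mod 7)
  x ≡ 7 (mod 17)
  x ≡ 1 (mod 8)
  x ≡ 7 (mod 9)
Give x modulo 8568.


Product of moduli M = 7 · 17 · 8 · 9 = 8568.
Merge one congruence at a time:
  Start: x ≡ 1 (mod 7).
  Combine with x ≡ 7 (mod 17); new modulus lcm = 119.
    Write x = 1 + 7·t and substitute into x ≡ 7 (mod 17): 7·t ≡ 7 − 1 = 6 (mod 17).
    The inverse of 7 mod 17 is 5 (since 7·5 = 35 = 2·17 + 1), so t ≡ 5·6 = 30 ≡ 13 (mod 17).
    Then x = 1 + 7·13 = 92, valid modulo lcm(7, 17) = 119: x ≡ 92 (mod 119).
  Combine with x ≡ 1 (mod 8); new modulus lcm = 952.
    Write x = 92 + 119·t and substitute into x ≡ 1 (mod 8): 119·t ≡ 1 − 92 = -91 (mod 8).
    Reduce coefficients mod 8: 7·t ≡ 5 (mod 8).
    The inverse of 7 mod 8 is 7 (since 7·7 = 49 = 6·8 + 1), so t ≡ 7·5 = 35 ≡ 3 (mod 8).
    Then x = 92 + 119·3 = 449, valid modulo lcm(119, 8) = 952: x ≡ 449 (mod 952).
  Combine with x ≡ 7 (mod 9); new modulus lcm = 8568.
    Write x = 449 + 952·t and substitute into x ≡ 7 (mod 9): 952·t ≡ 7 − 449 = -442 (mod 9).
    Reduce coefficients mod 9: 7·t ≡ 8 (mod 9).
    The inverse of 7 mod 9 is 4 (since 7·4 = 28 = 3·9 + 1), so t ≡ 4·8 = 32 ≡ 5 (mod 9).
    Then x = 449 + 952·5 = 5209, valid modulo lcm(952, 9) = 8568: x ≡ 5209 (mod 8568).
Verify against each original: 5209 mod 7 = 1, 5209 mod 17 = 7, 5209 mod 8 = 1, 5209 mod 9 = 7.

x ≡ 5209 (mod 8568).


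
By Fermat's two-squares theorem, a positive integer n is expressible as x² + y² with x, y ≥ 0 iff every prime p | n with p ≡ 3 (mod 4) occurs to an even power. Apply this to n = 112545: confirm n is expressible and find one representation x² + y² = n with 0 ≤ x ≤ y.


Step 1: Factor n = 112545 = 3^2 · 5 · 41 · 61.
Step 2: Check the mod-4 condition on each prime factor: 3 ≡ 3 (mod 4), exponent 2 (must be even); 5 ≡ 1 (mod 4), exponent 1; 41 ≡ 1 (mod 4), exponent 1; 61 ≡ 1 (mod 4), exponent 1.
All primes ≡ 3 (mod 4) appear to even exponent (or don't appear), so by the two-squares theorem n IS expressible as a sum of two squares.
Step 3: Build a representation. Group n = k² · m with k = 3 and m = 5 · 41 · 61 = 12505 (a product of primes ≡ 1 (mod 4)); a representation of m scales to one of n via (k·x)² + (k·y)² = k²(x² + y²). Each prime p ≡ 1 (mod 4) is itself a sum of two squares; find a² by testing p − a² for a perfect square:
  5: 5 − 1² = 4 = 2² ⇒ 5 = 1² + 2².
  41: 41 − 1² = 40, 41 − 2² = 37, 41 − 3² = 32, 41 − 4² = 25 = 5² ⇒ 41 = 4² + 5².
  61: 61 − 1² = 60, 61 − 2² = 57, 61 − 3² = 52, 61 − 4² = 45, 61 − 5² = 36 = 6² ⇒ 61 = 5² + 6².
  Combine using the Brahmagupta–Fibonacci identity (a² + b²)(c² + d²) = (ac − bd)² + (ad + bc)² = (ac + bd)² + (ad − bc)²:
  5 · 41 = 205: from (1² + 2²)(4² + 5²), take (1·4 − 2·5, 1·5 + 2·4) = (4 − 10, 5 + 8) = (-6, 13); dropping signs (only squares matter) gives (6, 13); check 6² + 13² = 36 + 169 = 205 ✓.
  205 · 61 = 12505: from (6² + 13²)(5² + 6²), take (6·5 − 13·6, 6·6 + 13·5) = (30 − 78, 36 + 65) = (-48, 101); dropping signs (only squares matter) gives (48, 101); check 48² + 101² = 2304 + 10201 = 12505 ✓.
  Scale by k = 3: (3·48, 3·101) = (144, 303).
Step 4: Order so x ≤ y and verify: 144² + 303² = 20736 + 91809 = 112545 = n. ✓

n = 112545 = 144² + 303² (one valid representation with x ≤ y).


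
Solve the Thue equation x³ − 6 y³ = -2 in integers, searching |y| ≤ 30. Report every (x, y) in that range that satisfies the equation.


The equation is x³ - 6y³ = -2. For fixed y, x³ = 6·y³ − 2, so a solution requires the RHS to be a perfect cube.
Strategy: iterate y from -30 to 30, compute RHS = 6·y³ − 2, and check whether it is a (positive or negative) perfect cube.
Check small values of y:
  y = 0: RHS = -2 is not a perfect cube.
  y = 1: RHS = 4 is not a perfect cube.
  y = -1: RHS = -8 = (-2)³ ⇒ x = -2 works.
  y = 2: RHS = 46 is not a perfect cube.
  y = -2: RHS = -50 is not a perfect cube.
  y = 3: RHS = 160 is not a perfect cube.
  y = -3: RHS = -164 is not a perfect cube.
Continuing the search up to |y| = 30 finds no further solutions beyond those listed.
Collected solutions: (-2, -1).

Solutions (with |y| ≤ 30): (-2, -1).


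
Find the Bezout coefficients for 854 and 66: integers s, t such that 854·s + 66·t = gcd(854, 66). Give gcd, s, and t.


Euclidean algorithm on (854, 66) — divide until remainder is 0:
  854 = 12 · 66 + 62
  66 = 1 · 62 + 4
  62 = 15 · 4 + 2
  4 = 2 · 2 + 0
gcd(854, 66) = 2.
Track Bezout coefficients alongside the remainders: start with r₀ = 854 = a·1 + b·0 (s = 1, t = 0) and r₁ = 66 = a·0 + b·1 (s = 0, t = 1); each new remainder r_{k+1} = r_{k-1} − q_k·r_k inherits s_{k+1} = s_{k-1} − q_k·s_k, t_{k+1} = t_{k-1} − q_k·t_k, so r_k = a·s_k + b·t_k at every step:
  q = 12: r = 62, s = 1 − 12·0 = 1, t = 0 − 12·1 = -12  (check: 854·1 + 66·(-12) = 62)
  q = 1: r = 4, s = 0 − 1·1 = -1, t = 1 − 1·(-12) = 13  (check: 854·(-1) + 66·13 = 4)
  q = 15: r = 2, s = 1 − 15·(-1) = 16, t = -12 − 15·13 = -207  (check: 854·16 + 66·(-207) = 2)
The row with r = 2 (the gcd) gives the Bezout coefficients s = 16, t = -207.
Result: 854 · (16) + 66 · (-207) = 2.

gcd(854, 66) = 2; s = 16, t = -207 (check: 854·16 + 66·(-207) = 2).


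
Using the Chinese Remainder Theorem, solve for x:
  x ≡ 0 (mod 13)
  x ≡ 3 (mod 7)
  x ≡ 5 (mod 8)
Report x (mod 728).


Moduli 13, 7, 8 are pairwise coprime; by CRT there is a unique solution modulo M = 13 · 7 · 8 = 728.
Solve pairwise, accumulating the modulus:
  Start with x ≡ 0 (mod 13).
  Combine with x ≡ 3 (mod 7): since gcd(13, 7) = 1, we get a unique residue mod 91.
    Write x = 0 + 13·t and substitute into x ≡ 3 (mod 7): 13·t ≡ 3 − 0 = 3 (mod 7).
    Reduce coefficients mod 7: 6·t ≡ 3 (mod 7).
    The inverse of 6 mod 7 is 6 (since 6·6 = 36 = 5·7 + 1), so t ≡ 6·3 = 18 ≡ 4 (mod 7).
    Then x = 0 + 13·4 = 52, valid modulo lcm(13, 7) = 91: x ≡ 52 (mod 91).
  Combine with x ≡ 5 (mod 8): since gcd(91, 8) = 1, we get a unique residue mod 728.
    Write x = 52 + 91·t and substitute into x ≡ 5 (mod 8): 91·t ≡ 5 − 52 = -47 (mod 8).
    Reduce coefficients mod 8: 3·t ≡ 1 (mod 8).
    The inverse of 3 mod 8 is 3 (since 3·3 = 9 = 1·8 + 1), so t ≡ 3·1 = 3 ≡ 3 (mod 8).
    Then x = 52 + 91·3 = 325, valid modulo lcm(91, 8) = 728: x ≡ 325 (mod 728).
Verify: 325 mod 13 = 0 ✓, 325 mod 7 = 3 ✓, 325 mod 8 = 5 ✓.

x ≡ 325 (mod 728).


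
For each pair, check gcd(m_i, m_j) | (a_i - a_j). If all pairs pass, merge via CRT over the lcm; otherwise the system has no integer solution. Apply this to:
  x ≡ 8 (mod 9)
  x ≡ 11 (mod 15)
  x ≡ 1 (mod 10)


Moduli 9, 15, 10 are not pairwise coprime, so CRT works modulo lcm(m_i) when all pairwise compatibility conditions hold.
Pairwise compatibility: gcd(m_i, m_j) must divide a_i - a_j for every pair.
Merge one congruence at a time:
  Start: x ≡ 8 (mod 9).
  Combine with x ≡ 11 (mod 15): gcd(9, 15) = 3; 11 - 8 = 3, which IS divisible by 3, so compatible.
    Write x = 8 + 9·t and substitute into x ≡ 11 (mod 15): 9·t ≡ 11 − 8 = 3 (mod 15).
    Divide the congruence (and modulus) by g = 3: 3·t ≡ 1 (mod 5).
    The inverse of 3 mod 5 is 2 (since 3·2 = 6 = 1·5 + 1), so t ≡ 2·1 = 2 ≡ 2 (mod 5).
    Then x = 8 + 9·2 = 26, valid modulo lcm(9, 15) = 45: x ≡ 26 (mod 45).
  Combine with x ≡ 1 (mod 10): gcd(45, 10) = 5; 1 - 26 = -25, which IS divisible by 5, so compatible.
    Write x = 26 + 45·t and substitute into x ≡ 1 (mod 10): 45·t ≡ 1 − 26 = -25 (mod 10).
    Divide the congruence (and modulus) by g = 5: 9·t ≡ -5 (mod 2).
    Reduce coefficients mod 2: 1·t ≡ 1 (mod 2).
    So t ≡ 1 (mod 2).
    Then x = 26 + 45·1 = 71, valid modulo lcm(45, 10) = 90: x ≡ 71 (mod 90).
Verify: 71 mod 9 = 8, 71 mod 15 = 11, 71 mod 10 = 1.

x ≡ 71 (mod 90).


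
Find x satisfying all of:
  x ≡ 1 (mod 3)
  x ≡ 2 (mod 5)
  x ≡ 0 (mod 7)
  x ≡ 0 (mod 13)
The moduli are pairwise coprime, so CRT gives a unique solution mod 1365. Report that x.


Product of moduli M = 3 · 5 · 7 · 13 = 1365.
Merge one congruence at a time:
  Start: x ≡ 1 (mod 3).
  Combine with x ≡ 2 (mod 5); new modulus lcm = 15.
    Write x = 1 + 3·t and substitute into x ≡ 2 (mod 5): 3·t ≡ 2 − 1 = 1 (mod 5).
    The inverse of 3 mod 5 is 2 (since 3·2 = 6 = 1·5 + 1), so t ≡ 2·1 = 2 ≡ 2 (mod 5).
    Then x = 1 + 3·2 = 7, valid modulo lcm(3, 5) = 15: x ≡ 7 (mod 15).
  Combine with x ≡ 0 (mod 7); new modulus lcm = 105.
    Write x = 7 + 15·t and substitute into x ≡ 0 (mod 7): 15·t ≡ 0 − 7 = -7 (mod 7).
    Reduce coefficients mod 7: 1·t ≡ 0 (mod 7).
    So t ≡ 0 (mod 7).
    Then x = 7 + 15·0 = 7, valid modulo lcm(15, 7) = 105: x ≡ 7 (mod 105).
  Combine with x ≡ 0 (mod 13); new modulus lcm = 1365.
    Write x = 7 + 105·t and substitute into x ≡ 0 (mod 13): 105·t ≡ 0 − 7 = -7 (mod 13).
    Reduce coefficients mod 13: 1·t ≡ 6 (mod 13).
    So t ≡ 6 (mod 13).
    Then x = 7 + 105·6 = 637, valid modulo lcm(105, 13) = 1365: x ≡ 637 (mod 1365).
Verify against each original: 637 mod 3 = 1, 637 mod 5 = 2, 637 mod 7 = 0, 637 mod 13 = 0.

x ≡ 637 (mod 1365).


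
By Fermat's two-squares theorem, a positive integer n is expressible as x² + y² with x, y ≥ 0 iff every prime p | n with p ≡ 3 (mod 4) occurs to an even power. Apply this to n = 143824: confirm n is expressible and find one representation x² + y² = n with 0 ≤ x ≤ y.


Step 1: Factor n = 143824 = 2^4 · 89 · 101.
Step 2: Check the mod-4 condition on each prime factor: 2 = 2 (special); 89 ≡ 1 (mod 4), exponent 1; 101 ≡ 1 (mod 4), exponent 1.
All primes ≡ 3 (mod 4) appear to even exponent (or don't appear), so by the two-squares theorem n IS expressible as a sum of two squares.
Step 3: Build a representation. Group n = k² · m with k = 4 and m = 89 · 101 = 8989 (a product of primes ≡ 1 (mod 4)); a representation of m scales to one of n via (k·x)² + (k·y)² = k²(x² + y²). Each prime p ≡ 1 (mod 4) is itself a sum of two squares; find a² by testing p − a² for a perfect square:
  89: 89 − 1² = 88, 89 − 2² = 85, 89 − 3² = 80, 89 − 4² = 73, 89 − 5² = 64 = 8² ⇒ 89 = 5² + 8².
  101: 101 − 1² = 100 = 10² ⇒ 101 = 1² + 10².
  Combine using the Brahmagupta–Fibonacci identity (a² + b²)(c² + d²) = (ac − bd)² + (ad + bc)² = (ac + bd)² + (ad − bc)²:
  89 · 101 = 8989: from (5² + 8²)(1² + 10²), take (5·1 − 8·10, 5·10 + 8·1) = (5 − 80, 50 + 8) = (-75, 58); dropping signs (only squares matter) gives (75, 58); check 75² + 58² = 5625 + 3364 = 8989 ✓.
  Scale by k = 4: (4·75, 4·58) = (300, 232).
Step 4: Order so x ≤ y and verify: 232² + 300² = 53824 + 90000 = 143824 = n. ✓

n = 143824 = 232² + 300² (one valid representation with x ≤ y).


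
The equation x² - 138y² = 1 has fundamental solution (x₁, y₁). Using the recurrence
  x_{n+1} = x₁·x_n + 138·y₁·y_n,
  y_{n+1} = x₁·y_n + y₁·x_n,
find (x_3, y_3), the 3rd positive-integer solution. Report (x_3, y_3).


Step 1: Find the fundamental solution (x₁, y₁) of x² - 138y² = 1.
  Expand √138 as a continued fraction. a₀ = ⌊√138⌋ = 11; iterate m_{k+1} = d_k·a_k − m_k, d_{k+1} = (138 − m_{k+1}²)/d_k, a_{k+1} = ⌊(a₀ + m_{k+1})/d_{k+1}⌋ (starting m₀ = 0, d₀ = 1), with convergents p_k = a_k·p_{k-1} + p_{k-2}, q_k = a_k·q_{k-1} + q_{k-2} (p₋₁ = 1, q₋₁ = 0):
  k = 0: a₀ = 11; p₀/q₀ = 11/1; p₀² − 138·q₀² = 121 − 138 = -17.
  k = 1: m = 11, d = 17, a = ⌊(11 + 11)/17⌋ = 1; p/q = (1·11 + 1)/(1·1 + 0) = 12/1; p² − 138·q² = 144 − 138 = 6.
  k = 2: m = 6, d = 6, a = ⌊(11 + 6)/6⌋ = 2; p/q = (2·12 + 11)/(2·1 + 1) = 35/3; p² − 138·q² = 1225 − 1242 = -17.
  k = 3: m = 6, d = 17, a = ⌊(11 + 6)/17⌋ = 1; p/q = (1·35 + 12)/(1·3 + 1) = 47/4; p² − 138·q² = 2209 − 2208 = 1.
  The first convergent with p² − 138·q² = 1 gives the fundamental solution (x₁, y₁) = (47, 4).
Step 2: Apply the recurrence (x_{n+1}, y_{n+1}) = (x₁x_n + 138y₁y_n, x₁y_n + y₁x_n) repeatedly.
  From (x_1, y_1) = (47, 4): x_2 = 47·47 + 138·4·4 = 4417; y_2 = 47·4 + 4·47 = 376.
  From (x_2, y_2) = (4417, 376): x_3 = 47·4417 + 138·4·376 = 415151; y_3 = 47·376 + 4·4417 = 35340.
Step 3: Verify x_3² - 138·y_3² = 172350352801 - 172350352800 = 1 (should be 1). ✓

(x_1, y_1) = (47, 4); (x_3, y_3) = (415151, 35340).


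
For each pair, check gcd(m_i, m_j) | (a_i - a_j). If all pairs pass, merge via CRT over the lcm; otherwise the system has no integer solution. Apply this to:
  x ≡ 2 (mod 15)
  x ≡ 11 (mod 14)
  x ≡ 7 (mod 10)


Moduli 15, 14, 10 are not pairwise coprime, so CRT works modulo lcm(m_i) when all pairwise compatibility conditions hold.
Pairwise compatibility: gcd(m_i, m_j) must divide a_i - a_j for every pair.
Merge one congruence at a time:
  Start: x ≡ 2 (mod 15).
  Combine with x ≡ 11 (mod 14): gcd(15, 14) = 1; 11 - 2 = 9, which IS divisible by 1, so compatible.
    Write x = 2 + 15·t and substitute into x ≡ 11 (mod 14): 15·t ≡ 11 − 2 = 9 (mod 14).
    Reduce coefficients mod 14: 1·t ≡ 9 (mod 14).
    So t ≡ 9 (mod 14).
    Then x = 2 + 15·9 = 137, valid modulo lcm(15, 14) = 210: x ≡ 137 (mod 210).
  Combine with x ≡ 7 (mod 10): gcd(210, 10) = 10; 7 - 137 = -130, which IS divisible by 10, so compatible.
    Write x = 137 + 210·t and substitute into x ≡ 7 (mod 10): 210·t ≡ 7 − 137 = -130 (mod 10).
    Divide the congruence (and modulus) by g = 10: 21·t ≡ -13 (mod 1).
    Modulo 1 every t works; take t = 0.
    Then x = 137 + 210·0 = 137, valid modulo lcm(210, 10) = 210: x ≡ 137 (mod 210).
Verify: 137 mod 15 = 2, 137 mod 14 = 11, 137 mod 10 = 7.

x ≡ 137 (mod 210).
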